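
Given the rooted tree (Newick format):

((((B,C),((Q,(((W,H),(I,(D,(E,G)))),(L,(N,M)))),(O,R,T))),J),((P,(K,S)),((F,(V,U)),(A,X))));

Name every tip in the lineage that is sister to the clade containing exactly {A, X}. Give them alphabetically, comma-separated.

F, U, V

The clade containing exactly {A, X} attaches to the tree at the node subtending ((F,(V,U)),(A,X)).
The other lineage descending from that same node — the sister group — is (F,(V,U)); its 3 tips in alphabetical order are the answer.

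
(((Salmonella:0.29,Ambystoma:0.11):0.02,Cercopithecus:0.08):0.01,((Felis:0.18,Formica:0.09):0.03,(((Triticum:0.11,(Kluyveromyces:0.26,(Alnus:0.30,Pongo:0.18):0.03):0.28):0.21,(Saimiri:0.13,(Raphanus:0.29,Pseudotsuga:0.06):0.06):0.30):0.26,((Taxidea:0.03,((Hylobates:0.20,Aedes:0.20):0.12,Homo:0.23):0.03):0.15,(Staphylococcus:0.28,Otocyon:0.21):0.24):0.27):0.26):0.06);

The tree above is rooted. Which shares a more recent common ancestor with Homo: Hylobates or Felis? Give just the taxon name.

The MRCA of Homo and Hylobates subtends ((Hylobates,Aedes),Homo) (3 taxa).
The MRCA of Homo and Felis subtends ((Felis,Formica),(((Triticum,(Kluyveromyces,(Alnus,Pongo))),(Saimiri,(Raphanus,Pseudotsuga))),((Taxidea,((Hylobates,Aedes),Homo)),(Staphylococcus,Otocyon)))) (15 taxa).
The first is nested inside the second, so Homo shares a more recent common ancestor with Hylobates.

Hylobates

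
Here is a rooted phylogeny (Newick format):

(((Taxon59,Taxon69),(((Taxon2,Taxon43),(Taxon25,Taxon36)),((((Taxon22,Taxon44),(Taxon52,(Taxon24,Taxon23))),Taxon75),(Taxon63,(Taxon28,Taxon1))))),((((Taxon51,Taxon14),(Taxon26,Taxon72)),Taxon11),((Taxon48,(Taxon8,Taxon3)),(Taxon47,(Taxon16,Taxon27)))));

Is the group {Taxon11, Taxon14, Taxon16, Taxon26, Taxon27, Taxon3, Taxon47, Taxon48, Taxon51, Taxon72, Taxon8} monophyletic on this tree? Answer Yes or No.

Yes

The most recent common ancestor of these taxa subtends ((((Taxon51,Taxon14),(Taxon26,Taxon72)),Taxon11),((Taxon48,(Taxon8,Taxon3)),(Taxon47,(Taxon16,Taxon27)))).
That clade has exactly 11 tips — every listed taxon and nothing else — so the group is monophyletic.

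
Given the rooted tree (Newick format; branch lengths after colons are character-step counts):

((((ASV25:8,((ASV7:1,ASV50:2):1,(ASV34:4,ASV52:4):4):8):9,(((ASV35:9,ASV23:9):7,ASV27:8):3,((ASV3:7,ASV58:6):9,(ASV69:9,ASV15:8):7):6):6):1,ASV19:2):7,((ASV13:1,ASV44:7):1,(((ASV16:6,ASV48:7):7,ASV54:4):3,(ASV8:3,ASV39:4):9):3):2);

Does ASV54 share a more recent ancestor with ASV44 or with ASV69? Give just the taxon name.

The MRCA of ASV54 and ASV44 subtends ((ASV13,ASV44),(((ASV16,ASV48),ASV54),(ASV8,ASV39))) (7 taxa).
The MRCA of ASV54 and ASV69 is the root, subtending the entire tree (20 taxa).
The first is nested inside the second, so ASV54 shares a more recent common ancestor with ASV44.

ASV44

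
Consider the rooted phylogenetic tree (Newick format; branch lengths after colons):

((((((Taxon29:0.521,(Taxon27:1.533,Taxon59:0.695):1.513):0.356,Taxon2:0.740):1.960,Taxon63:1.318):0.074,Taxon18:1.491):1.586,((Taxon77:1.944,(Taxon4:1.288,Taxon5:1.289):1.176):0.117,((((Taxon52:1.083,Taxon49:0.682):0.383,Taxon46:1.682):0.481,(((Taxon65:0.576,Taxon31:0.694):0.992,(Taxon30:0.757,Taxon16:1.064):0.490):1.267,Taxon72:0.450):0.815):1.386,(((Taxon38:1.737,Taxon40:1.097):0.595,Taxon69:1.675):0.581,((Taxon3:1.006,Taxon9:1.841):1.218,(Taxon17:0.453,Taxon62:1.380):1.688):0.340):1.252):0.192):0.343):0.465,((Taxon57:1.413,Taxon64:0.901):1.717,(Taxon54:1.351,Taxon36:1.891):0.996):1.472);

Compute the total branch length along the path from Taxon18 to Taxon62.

8.272

The path runs Taxon18 → … → MRCA → … → Taxon62; the MRCA is the node subtending (((((Taxon29,(Taxon27,Taxon59)),Taxon2),Taxon63),Taxon18),((Taxon77,(Taxon4,Taxon5)),((((Taxon52,Taxon49),Taxon46),(((Taxon65,Taxon31),(Taxon30,Taxon16)),Taxon72)),(((Taxon38,Taxon40),Taxon69),((Taxon3,Taxon9),(Taxon17,Taxon62)))))).
Branch lengths along that path: 1.491 + 1.586 + 0.343 + 0.192 + 1.252 + 0.340 + 1.688 + 1.380 = 8.272.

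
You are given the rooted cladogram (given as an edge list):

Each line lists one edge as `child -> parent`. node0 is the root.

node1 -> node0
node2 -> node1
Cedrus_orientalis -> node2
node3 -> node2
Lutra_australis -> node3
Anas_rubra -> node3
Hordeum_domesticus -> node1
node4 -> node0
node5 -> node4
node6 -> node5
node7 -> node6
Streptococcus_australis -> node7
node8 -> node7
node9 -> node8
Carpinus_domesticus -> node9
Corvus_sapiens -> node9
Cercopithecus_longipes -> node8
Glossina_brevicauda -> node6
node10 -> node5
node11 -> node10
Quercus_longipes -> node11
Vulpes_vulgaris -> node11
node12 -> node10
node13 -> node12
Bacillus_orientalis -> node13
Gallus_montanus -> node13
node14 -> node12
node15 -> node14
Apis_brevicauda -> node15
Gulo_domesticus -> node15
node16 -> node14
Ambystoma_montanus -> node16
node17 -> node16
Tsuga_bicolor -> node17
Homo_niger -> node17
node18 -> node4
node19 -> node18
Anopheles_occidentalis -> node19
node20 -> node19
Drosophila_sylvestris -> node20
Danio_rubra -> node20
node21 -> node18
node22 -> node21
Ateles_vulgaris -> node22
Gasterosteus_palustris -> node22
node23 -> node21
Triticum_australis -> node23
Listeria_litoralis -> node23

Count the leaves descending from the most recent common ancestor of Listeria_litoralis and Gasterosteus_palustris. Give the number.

4

The MRCA of Listeria_litoralis and Gasterosteus_palustris is the node subtending ((Ateles_vulgaris,Gasterosteus_palustris),(Triticum_australis,Listeria_litoralis)).
That clade contains 4 terminal taxa: Ateles_vulgaris, Gasterosteus_palustris, Listeria_litoralis, Triticum_australis.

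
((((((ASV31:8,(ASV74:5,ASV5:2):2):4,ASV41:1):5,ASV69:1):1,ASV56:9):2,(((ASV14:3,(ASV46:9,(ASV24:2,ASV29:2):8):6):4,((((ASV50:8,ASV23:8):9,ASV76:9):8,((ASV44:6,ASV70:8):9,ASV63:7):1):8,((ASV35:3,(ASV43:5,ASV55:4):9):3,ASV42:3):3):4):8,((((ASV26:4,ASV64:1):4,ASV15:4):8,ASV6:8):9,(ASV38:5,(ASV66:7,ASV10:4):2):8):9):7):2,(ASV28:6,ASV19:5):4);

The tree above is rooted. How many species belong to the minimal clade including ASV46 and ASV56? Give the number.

27

The MRCA of ASV46 and ASV56 is the node subtending (((((ASV31,(ASV74,ASV5)),ASV41),ASV69),ASV56),(((ASV14,(ASV46,(ASV24,ASV29))),((((ASV50,ASV23),ASV76),((ASV44,ASV70),ASV63)),((ASV35,(ASV43,ASV55)),ASV42))),((((ASV26,ASV64),ASV15),ASV6),(ASV38,(ASV66,ASV10))))).
That clade contains 27 terminal taxa: ASV10, ASV14, ASV15, ASV23, ASV24, ASV26, ASV29, ASV31, ASV35, ASV38, ASV41, ASV42, ASV43, ASV44, ASV46, ASV5, ASV50, ASV55, ASV56, ASV6, ASV63, ASV64, ASV66, ASV69, ASV70, ASV74, ASV76.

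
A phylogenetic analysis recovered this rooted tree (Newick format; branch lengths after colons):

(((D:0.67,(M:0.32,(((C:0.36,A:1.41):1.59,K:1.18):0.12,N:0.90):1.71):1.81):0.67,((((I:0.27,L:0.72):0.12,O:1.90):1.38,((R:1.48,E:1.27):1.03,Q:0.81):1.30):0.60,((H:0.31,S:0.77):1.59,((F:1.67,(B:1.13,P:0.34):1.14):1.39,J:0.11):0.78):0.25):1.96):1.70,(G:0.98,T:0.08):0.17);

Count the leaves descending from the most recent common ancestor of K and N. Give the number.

4

The MRCA of K and N is the node subtending (((C,A),K),N).
That clade contains 4 terminal taxa: A, C, K, N.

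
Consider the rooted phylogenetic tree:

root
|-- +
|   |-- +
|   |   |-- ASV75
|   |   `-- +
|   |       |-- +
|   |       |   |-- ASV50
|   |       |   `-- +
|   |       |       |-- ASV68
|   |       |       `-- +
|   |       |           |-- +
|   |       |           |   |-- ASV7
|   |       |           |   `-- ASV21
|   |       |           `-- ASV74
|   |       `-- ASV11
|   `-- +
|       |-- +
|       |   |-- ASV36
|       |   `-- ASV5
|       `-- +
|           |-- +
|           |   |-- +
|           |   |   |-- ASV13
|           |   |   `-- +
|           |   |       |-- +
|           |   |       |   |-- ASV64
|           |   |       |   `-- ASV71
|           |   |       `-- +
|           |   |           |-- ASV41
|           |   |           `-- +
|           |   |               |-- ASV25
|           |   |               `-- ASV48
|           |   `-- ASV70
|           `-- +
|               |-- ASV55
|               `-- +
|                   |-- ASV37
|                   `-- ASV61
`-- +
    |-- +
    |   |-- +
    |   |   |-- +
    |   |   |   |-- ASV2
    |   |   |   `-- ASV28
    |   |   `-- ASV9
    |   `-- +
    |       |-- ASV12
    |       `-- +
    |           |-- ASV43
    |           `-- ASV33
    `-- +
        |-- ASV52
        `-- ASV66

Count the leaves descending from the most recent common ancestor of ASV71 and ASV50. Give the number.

The MRCA of ASV71 and ASV50 is the node subtending ((ASV75,((ASV50,(ASV68,((ASV7,ASV21),ASV74))),ASV11)),((ASV36,ASV5),(((ASV13,((ASV64,ASV71),(ASV41,(ASV25,ASV48)))),ASV70),(ASV55,(ASV37,ASV61))))).
That clade contains 19 terminal taxa: ASV11, ASV13, ASV21, ASV25, ASV36, ASV37, ASV41, ASV48, ASV5, ASV50, ASV55, ASV61, ASV64, ASV68, ASV7, ASV70, ASV71, ASV74, ASV75.

19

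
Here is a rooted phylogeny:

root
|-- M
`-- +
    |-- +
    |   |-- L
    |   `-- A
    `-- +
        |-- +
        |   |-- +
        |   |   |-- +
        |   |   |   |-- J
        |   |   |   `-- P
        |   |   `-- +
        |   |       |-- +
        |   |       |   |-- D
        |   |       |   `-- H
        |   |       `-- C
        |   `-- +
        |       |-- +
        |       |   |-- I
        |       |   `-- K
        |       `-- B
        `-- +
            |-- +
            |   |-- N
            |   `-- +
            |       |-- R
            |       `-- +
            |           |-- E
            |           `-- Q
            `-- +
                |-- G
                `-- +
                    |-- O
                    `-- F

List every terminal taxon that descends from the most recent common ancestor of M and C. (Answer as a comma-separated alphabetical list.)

A, B, C, D, E, F, G, H, I, J, K, L, M, N, O, P, Q, R

Tracing M: it attaches directly to the root.
Tracing C: it sits inside ((D,H),C).
The smallest clade enclosing both is the whole tree (their MRCA is the root), so the answer is all 18 tips in alphabetical order.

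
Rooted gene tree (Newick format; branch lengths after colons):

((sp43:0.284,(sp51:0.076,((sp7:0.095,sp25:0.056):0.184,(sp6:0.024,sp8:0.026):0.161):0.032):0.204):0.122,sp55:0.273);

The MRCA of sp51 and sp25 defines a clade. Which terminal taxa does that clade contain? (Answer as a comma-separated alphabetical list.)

sp25, sp51, sp6, sp7, sp8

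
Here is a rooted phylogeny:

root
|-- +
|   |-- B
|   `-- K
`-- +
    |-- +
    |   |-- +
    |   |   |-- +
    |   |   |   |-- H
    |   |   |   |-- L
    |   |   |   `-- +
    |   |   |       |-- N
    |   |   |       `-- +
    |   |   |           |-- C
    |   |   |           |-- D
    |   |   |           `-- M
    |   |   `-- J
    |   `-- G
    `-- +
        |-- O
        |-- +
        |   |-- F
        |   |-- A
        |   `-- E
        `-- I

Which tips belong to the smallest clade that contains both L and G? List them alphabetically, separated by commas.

C, D, G, H, J, L, M, N

Tracing L: it sits inside (H,L,(N,(C,D,M))).
Tracing G: it sits inside (((H,L,(N,(C,D,M))),J),G).
The smallest clade enclosing both is (((H,L,(N,(C,D,M))),J),G); the answer is its 8 terminal taxa in alphabetical order.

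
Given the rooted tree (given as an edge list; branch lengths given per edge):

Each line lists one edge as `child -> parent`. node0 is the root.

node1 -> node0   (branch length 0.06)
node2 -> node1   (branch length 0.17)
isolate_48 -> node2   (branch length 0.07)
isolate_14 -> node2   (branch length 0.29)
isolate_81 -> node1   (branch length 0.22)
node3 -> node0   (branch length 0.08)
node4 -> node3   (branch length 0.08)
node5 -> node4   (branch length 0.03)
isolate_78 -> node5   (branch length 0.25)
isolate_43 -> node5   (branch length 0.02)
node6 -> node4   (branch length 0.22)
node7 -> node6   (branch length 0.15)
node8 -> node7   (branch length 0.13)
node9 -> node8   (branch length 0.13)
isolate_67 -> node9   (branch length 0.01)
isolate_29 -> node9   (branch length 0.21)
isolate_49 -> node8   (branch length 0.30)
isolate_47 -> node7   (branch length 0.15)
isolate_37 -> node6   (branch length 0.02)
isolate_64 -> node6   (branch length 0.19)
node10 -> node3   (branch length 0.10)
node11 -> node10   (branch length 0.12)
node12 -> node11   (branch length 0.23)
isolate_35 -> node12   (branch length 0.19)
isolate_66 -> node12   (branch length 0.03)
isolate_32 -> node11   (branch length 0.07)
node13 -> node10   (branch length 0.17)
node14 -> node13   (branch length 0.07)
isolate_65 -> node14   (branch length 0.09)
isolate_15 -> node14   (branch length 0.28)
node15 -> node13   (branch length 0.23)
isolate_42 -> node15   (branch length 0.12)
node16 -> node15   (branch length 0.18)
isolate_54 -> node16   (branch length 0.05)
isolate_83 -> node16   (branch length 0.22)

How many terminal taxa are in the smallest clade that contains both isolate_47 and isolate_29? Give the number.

The MRCA of isolate_47 and isolate_29 is the node subtending (((isolate_67,isolate_29),isolate_49),isolate_47).
That clade contains 4 terminal taxa: isolate_29, isolate_47, isolate_49, isolate_67.

4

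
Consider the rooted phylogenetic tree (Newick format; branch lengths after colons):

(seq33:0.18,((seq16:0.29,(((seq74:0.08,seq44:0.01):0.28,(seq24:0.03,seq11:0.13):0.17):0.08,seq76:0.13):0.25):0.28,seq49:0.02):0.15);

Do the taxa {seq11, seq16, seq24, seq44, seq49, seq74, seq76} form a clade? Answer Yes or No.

Yes

The most recent common ancestor of these taxa subtends ((seq16,(((seq74,seq44),(seq24,seq11)),seq76)),seq49).
That clade has exactly 7 tips — every listed taxon and nothing else — so the group is monophyletic.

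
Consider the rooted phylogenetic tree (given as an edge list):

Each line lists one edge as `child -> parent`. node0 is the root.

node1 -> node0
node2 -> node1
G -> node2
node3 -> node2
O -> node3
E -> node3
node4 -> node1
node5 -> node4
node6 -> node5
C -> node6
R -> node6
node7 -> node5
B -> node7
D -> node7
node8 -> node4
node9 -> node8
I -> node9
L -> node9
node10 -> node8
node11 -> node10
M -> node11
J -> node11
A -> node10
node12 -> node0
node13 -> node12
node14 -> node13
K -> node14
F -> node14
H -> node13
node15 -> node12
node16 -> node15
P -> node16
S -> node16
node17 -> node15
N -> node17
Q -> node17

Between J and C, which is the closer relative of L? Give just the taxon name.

The MRCA of L and J subtends ((I,L),((M,J),A)) (5 taxa).
The MRCA of L and C subtends (((C,R),(B,D)),((I,L),((M,J),A))) (9 taxa).
The first is nested inside the second, so L shares a more recent common ancestor with J.

J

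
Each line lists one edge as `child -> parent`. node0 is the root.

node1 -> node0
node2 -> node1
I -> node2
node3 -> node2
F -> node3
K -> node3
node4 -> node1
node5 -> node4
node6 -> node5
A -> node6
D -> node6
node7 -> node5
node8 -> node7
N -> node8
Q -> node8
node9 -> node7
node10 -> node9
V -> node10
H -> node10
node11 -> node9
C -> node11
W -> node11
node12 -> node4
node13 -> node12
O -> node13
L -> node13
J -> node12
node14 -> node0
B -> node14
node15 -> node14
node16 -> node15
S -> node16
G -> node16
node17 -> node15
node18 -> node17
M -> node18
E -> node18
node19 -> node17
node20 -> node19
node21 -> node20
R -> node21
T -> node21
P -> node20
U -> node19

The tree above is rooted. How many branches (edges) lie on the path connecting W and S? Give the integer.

The MRCA of W and S is the root of the tree.
From W up to that node: 7 branches. From S up to the same node: 4 branches. Total: 7 + 4 = 11.

11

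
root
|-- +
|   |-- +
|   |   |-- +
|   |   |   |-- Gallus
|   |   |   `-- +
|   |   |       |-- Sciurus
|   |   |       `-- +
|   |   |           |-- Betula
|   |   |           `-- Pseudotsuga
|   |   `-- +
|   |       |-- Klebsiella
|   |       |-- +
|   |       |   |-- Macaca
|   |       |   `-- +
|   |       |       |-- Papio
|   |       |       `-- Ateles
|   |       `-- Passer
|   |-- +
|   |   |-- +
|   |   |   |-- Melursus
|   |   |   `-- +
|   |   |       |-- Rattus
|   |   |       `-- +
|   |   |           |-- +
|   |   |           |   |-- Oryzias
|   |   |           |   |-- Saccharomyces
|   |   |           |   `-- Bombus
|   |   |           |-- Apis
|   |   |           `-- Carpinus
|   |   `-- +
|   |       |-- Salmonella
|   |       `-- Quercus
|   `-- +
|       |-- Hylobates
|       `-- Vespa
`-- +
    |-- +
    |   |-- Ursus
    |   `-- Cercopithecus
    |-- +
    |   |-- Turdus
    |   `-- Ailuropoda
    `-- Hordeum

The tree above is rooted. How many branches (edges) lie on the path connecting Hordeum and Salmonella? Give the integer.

The MRCA of Hordeum and Salmonella is the root of the tree.
From Hordeum up to that node: 2 branches. From Salmonella up to the same node: 4 branches. Total: 2 + 4 = 6.

6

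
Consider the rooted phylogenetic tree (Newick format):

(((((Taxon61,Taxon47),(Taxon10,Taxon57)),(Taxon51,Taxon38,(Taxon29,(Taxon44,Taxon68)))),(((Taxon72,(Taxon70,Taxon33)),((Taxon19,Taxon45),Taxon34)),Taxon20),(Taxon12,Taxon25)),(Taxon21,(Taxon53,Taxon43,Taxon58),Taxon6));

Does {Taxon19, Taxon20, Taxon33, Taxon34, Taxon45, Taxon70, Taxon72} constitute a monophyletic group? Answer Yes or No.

Yes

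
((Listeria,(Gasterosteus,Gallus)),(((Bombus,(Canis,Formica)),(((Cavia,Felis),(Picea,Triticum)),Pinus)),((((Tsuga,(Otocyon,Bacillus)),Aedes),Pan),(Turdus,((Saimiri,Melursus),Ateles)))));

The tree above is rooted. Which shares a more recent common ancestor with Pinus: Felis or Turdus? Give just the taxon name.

The MRCA of Pinus and Felis subtends (((Cavia,Felis),(Picea,Triticum)),Pinus) (5 taxa).
The MRCA of Pinus and Turdus subtends (((Bombus,(Canis,Formica)),(((Cavia,Felis),(Picea,Triticum)),Pinus)),((((Tsuga,(Otocyon,Bacillus)),Aedes),Pan),(Turdus,((Saimiri,Melursus),Ateles)))) (17 taxa).
The first is nested inside the second, so Pinus shares a more recent common ancestor with Felis.

Felis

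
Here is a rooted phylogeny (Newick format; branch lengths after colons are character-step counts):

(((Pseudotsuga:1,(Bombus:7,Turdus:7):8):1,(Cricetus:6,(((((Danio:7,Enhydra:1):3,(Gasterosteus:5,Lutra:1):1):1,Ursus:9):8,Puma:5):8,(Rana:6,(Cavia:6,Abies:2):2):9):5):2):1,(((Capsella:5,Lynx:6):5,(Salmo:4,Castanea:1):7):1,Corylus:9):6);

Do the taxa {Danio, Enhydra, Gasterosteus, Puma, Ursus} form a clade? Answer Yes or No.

The MRCA of the listed taxa subtends ((((Danio,Enhydra),(Gasterosteus,Lutra)),Ursus),Puma).
That clade also contains Lutra, which is not in the proposed group, so the group is not monophyletic.

No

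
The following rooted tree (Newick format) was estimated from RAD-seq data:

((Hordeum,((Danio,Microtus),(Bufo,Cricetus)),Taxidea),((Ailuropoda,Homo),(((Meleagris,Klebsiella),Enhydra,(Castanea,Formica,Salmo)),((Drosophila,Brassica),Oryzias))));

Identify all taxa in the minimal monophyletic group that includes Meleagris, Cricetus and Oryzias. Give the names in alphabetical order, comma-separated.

Ailuropoda, Brassica, Bufo, Castanea, Cricetus, Danio, Drosophila, Enhydra, Formica, Homo, Hordeum, Klebsiella, Meleagris, Microtus, Oryzias, Salmo, Taxidea

Tracing Meleagris: it sits inside (Meleagris,Klebsiella).
Tracing Cricetus: it sits inside (Bufo,Cricetus).
Tracing Oryzias: it sits inside ((Drosophila,Brassica),Oryzias).
The smallest clade enclosing all 3 is the whole tree (their MRCA is the root), so the answer is all 17 tips in alphabetical order.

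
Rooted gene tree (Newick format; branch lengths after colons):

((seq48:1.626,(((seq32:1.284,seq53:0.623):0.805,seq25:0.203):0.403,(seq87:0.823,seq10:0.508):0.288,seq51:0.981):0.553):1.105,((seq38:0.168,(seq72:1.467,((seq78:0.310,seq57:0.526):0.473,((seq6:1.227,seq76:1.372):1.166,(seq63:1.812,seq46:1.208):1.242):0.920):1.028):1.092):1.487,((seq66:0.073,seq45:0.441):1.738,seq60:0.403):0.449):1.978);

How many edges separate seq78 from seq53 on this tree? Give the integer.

The MRCA of seq78 and seq53 is the root of the tree.
From seq78 up to that node: 6 branches. From seq53 up to the same node: 5 branches. Total: 6 + 5 = 11.

11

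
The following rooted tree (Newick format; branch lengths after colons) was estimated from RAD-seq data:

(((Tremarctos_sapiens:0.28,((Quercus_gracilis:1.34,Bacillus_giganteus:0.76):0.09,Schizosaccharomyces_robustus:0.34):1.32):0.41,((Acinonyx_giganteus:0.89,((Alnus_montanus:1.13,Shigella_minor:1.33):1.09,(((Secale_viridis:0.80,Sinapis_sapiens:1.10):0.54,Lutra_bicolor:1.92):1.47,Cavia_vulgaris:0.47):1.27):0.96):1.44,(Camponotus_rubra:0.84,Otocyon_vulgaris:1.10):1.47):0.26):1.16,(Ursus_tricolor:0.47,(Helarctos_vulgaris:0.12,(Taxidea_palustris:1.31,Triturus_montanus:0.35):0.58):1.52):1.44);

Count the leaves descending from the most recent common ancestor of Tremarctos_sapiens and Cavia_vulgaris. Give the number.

The MRCA of Tremarctos_sapiens and Cavia_vulgaris is the node subtending ((Tremarctos_sapiens,((Quercus_gracilis,Bacillus_giganteus),Schizosaccharomyces_robustus)),((Acinonyx_giganteus,((Alnus_montanus,Shigella_minor),(((Secale_viridis,Sinapis_sapiens),Lutra_bicolor),Cavia_vulgaris))),(Camponotus_rubra,Otocyon_vulgaris))).
That clade contains 13 terminal taxa: Acinonyx_giganteus, Alnus_montanus, Bacillus_giganteus, Camponotus_rubra, Cavia_vulgaris, Lutra_bicolor, Otocyon_vulgaris, Quercus_gracilis, Schizosaccharomyces_robustus, Secale_viridis, Shigella_minor, Sinapis_sapiens, Tremarctos_sapiens.

13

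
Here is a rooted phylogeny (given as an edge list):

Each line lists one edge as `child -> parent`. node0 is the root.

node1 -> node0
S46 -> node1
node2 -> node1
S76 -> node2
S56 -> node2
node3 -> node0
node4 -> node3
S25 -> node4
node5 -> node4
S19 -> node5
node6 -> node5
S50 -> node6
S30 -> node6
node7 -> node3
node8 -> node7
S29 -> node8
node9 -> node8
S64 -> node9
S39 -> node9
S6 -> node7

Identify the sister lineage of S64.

S39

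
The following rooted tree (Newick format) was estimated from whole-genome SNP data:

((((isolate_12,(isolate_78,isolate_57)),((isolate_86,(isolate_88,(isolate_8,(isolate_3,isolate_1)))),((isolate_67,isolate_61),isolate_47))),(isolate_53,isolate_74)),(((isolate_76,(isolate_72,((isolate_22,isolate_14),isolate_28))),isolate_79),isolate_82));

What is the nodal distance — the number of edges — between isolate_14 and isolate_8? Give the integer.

The MRCA of isolate_14 and isolate_8 is the root of the tree.
From isolate_14 up to that node: 7 branches. From isolate_8 up to the same node: 7 branches. Total: 7 + 7 = 14.

14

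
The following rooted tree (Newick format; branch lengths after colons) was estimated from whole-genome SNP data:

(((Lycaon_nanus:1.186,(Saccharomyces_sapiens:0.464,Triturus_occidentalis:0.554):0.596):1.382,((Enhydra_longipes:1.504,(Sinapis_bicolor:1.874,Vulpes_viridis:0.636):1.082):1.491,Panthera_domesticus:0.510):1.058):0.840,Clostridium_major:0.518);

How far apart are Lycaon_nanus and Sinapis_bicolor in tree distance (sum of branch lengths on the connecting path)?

The path runs Lycaon_nanus → … → MRCA → … → Sinapis_bicolor; the MRCA is the node subtending ((Lycaon_nanus,(Saccharomyces_sapiens,Triturus_occidentalis)),((Enhydra_longipes,(Sinapis_bicolor,Vulpes_viridis)),Panthera_domesticus)).
Branch lengths along that path: 1.186 + 1.382 + 1.058 + 1.491 + 1.082 + 1.874 = 8.073.

8.073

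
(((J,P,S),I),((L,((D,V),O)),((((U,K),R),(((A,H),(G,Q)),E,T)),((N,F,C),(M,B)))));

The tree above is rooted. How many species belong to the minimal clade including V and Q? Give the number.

The MRCA of V and Q is the node subtending ((L,((D,V),O)),((((U,K),R),(((A,H),(G,Q)),E,T)),((N,F,C),(M,B)))).
That clade contains 18 terminal taxa: A, B, C, D, E, F, G, H, K, L, M, N, O, Q, R, T, U, V.

18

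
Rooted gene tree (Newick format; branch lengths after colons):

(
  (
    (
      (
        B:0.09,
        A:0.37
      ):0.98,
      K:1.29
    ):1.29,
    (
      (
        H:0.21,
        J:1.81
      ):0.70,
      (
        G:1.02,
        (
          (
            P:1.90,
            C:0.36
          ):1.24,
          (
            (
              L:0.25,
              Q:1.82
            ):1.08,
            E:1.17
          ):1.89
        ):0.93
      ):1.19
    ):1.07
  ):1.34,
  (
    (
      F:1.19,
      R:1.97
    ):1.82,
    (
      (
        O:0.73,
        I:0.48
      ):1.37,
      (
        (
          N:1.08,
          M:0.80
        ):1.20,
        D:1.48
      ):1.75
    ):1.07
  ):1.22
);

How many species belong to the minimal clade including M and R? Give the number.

7

The MRCA of M and R is the node subtending ((F,R),((O,I),((N,M),D))).
That clade contains 7 terminal taxa: D, F, I, M, N, O, R.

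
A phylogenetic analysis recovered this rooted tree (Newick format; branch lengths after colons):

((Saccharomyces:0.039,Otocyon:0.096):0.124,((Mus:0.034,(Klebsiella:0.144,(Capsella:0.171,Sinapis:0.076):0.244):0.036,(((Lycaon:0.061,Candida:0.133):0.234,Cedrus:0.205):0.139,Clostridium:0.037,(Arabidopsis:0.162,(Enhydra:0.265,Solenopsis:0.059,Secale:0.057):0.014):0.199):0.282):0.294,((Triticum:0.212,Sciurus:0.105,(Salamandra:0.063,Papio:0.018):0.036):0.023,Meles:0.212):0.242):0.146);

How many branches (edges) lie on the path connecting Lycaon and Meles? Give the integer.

7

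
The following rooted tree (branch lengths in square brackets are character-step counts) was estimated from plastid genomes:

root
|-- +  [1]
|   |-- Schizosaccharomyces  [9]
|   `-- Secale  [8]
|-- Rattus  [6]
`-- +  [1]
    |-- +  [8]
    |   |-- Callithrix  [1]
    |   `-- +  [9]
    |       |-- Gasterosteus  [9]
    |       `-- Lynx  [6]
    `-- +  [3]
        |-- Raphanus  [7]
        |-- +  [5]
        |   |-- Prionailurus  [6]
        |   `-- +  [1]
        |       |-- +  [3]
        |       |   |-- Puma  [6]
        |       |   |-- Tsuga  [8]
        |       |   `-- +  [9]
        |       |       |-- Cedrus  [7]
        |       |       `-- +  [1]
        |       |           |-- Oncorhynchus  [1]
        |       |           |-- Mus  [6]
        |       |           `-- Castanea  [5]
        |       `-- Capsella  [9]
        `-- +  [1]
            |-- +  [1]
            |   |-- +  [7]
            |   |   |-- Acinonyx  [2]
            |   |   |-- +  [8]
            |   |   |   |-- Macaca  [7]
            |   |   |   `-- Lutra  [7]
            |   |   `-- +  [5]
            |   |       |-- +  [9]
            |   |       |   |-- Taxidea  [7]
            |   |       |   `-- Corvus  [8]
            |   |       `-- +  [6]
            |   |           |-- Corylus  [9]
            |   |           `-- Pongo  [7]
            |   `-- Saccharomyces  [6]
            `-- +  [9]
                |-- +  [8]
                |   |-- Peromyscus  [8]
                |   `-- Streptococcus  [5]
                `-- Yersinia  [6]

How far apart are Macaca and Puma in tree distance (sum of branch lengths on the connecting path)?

39

The path runs Macaca → … → MRCA → … → Puma; the MRCA is the node subtending (Raphanus,(Prionailurus,((Puma,Tsuga,(Cedrus,(Oncorhynchus,Mus,Castanea))),Capsella)),(((Acinonyx,(Macaca,Lutra),((Taxidea,Corvus),(Corylus,Pongo))),Saccharomyces),((Peromyscus,Streptococcus),Yersinia))).
Branch lengths along that path: 7 + 8 + 7 + 1 + 1 + 5 + 1 + 3 + 6 = 39.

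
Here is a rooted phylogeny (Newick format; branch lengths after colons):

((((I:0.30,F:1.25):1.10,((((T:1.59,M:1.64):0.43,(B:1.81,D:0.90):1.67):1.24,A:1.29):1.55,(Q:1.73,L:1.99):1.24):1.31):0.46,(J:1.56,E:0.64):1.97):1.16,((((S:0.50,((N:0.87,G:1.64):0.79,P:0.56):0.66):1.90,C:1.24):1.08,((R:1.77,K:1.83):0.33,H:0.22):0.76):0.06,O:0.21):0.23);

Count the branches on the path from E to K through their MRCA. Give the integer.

The MRCA of E and K is the root of the tree.
From E up to that node: 3 branches. From K up to the same node: 5 branches. Total: 3 + 5 = 8.

8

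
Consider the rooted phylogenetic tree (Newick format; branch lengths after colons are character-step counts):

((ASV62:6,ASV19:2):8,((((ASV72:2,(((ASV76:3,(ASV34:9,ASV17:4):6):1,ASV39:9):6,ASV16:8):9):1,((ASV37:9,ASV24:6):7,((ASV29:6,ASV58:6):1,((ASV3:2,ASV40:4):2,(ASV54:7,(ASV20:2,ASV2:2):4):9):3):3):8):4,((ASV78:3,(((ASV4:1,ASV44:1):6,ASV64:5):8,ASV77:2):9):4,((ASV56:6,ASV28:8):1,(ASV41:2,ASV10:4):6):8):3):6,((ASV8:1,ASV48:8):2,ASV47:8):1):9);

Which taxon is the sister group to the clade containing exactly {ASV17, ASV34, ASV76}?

ASV39

The clade containing exactly {ASV17, ASV34, ASV76} attaches to the tree at the node subtending ((ASV76,(ASV34,ASV17)),ASV39).
The other lineage descending from that same node — the sister group — is the single tip ASV39.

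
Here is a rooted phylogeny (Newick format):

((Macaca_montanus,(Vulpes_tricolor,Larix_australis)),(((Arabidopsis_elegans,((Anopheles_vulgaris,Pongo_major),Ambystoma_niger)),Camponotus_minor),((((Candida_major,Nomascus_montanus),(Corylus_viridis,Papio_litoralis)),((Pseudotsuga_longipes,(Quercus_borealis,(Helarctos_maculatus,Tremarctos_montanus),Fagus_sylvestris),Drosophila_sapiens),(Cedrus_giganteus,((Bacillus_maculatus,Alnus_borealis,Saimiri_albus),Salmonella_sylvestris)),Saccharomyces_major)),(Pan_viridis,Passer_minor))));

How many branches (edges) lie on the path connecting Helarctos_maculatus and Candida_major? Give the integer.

8

The MRCA of Helarctos_maculatus and Candida_major is the node subtending (((Candida_major,Nomascus_montanus),(Corylus_viridis,Papio_litoralis)),((Pseudotsuga_longipes,(Quercus_borealis,(Helarctos_maculatus,Tremarctos_montanus),Fagus_sylvestris),Drosophila_sapiens),(Cedrus_giganteus,((Bacillus_maculatus,Alnus_borealis,Saimiri_albus),Salmonella_sylvestris)),Saccharomyces_major)).
From Helarctos_maculatus up to that node: 5 branches. From Candida_major up to the same node: 3 branches. Total: 5 + 3 = 8.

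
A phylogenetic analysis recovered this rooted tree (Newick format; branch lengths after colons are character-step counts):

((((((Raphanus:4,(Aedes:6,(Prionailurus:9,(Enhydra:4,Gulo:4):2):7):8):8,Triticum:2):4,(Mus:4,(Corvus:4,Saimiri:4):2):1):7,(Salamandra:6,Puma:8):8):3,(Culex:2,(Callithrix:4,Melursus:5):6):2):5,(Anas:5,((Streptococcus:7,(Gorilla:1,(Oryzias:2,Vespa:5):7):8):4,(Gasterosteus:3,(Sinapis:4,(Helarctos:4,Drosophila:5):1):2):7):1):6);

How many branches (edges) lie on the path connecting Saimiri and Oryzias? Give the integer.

12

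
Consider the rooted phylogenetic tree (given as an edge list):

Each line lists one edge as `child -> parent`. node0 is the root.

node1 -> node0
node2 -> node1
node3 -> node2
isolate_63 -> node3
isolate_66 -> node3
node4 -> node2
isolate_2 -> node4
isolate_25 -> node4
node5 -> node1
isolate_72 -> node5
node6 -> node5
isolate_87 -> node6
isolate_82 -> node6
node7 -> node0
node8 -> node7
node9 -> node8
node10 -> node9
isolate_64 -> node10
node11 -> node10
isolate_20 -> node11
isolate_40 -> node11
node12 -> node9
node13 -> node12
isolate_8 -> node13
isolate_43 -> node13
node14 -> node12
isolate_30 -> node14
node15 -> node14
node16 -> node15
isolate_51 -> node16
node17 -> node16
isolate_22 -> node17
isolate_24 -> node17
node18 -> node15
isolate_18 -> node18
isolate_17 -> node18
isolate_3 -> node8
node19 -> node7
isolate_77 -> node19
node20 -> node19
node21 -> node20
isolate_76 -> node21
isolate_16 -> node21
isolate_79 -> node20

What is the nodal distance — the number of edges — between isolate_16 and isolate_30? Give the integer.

The MRCA of isolate_16 and isolate_30 is the node subtending ((((isolate_64,(isolate_20,isolate_40)),((isolate_8,isolate_43),(isolate_30,((isolate_51,(isolate_22,isolate_24)),(isolate_18,isolate_17))))),isolate_3),(isolate_77,((isolate_76,isolate_16),isolate_79))).
From isolate_16 up to that node: 4 branches. From isolate_30 up to the same node: 5 branches. Total: 4 + 5 = 9.

9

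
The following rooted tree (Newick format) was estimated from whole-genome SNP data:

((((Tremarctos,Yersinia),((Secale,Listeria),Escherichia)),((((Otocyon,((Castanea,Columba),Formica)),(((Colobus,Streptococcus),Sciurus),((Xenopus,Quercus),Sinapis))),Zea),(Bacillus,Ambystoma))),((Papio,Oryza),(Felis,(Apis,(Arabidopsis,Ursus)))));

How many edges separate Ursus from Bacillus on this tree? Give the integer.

9

The MRCA of Ursus and Bacillus is the root of the tree.
From Ursus up to that node: 5 branches. From Bacillus up to the same node: 4 branches. Total: 5 + 4 = 9.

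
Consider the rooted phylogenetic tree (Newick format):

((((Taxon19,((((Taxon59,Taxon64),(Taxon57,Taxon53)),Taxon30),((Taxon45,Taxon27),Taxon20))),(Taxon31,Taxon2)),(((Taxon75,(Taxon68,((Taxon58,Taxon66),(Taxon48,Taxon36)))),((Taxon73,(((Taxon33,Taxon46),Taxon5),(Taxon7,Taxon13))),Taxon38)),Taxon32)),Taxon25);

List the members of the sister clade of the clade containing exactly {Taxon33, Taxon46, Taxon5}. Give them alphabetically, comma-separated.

The clade containing exactly {Taxon33, Taxon46, Taxon5} attaches to the tree at the node subtending (((Taxon33,Taxon46),Taxon5),(Taxon7,Taxon13)).
The other lineage descending from that same node — the sister group — is (Taxon7,Taxon13); its 2 tips in alphabetical order are the answer.

Taxon13, Taxon7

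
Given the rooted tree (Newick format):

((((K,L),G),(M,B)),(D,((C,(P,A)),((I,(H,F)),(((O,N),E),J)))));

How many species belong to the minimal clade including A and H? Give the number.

The MRCA of A and H is the node subtending ((C,(P,A)),((I,(H,F)),(((O,N),E),J))).
That clade contains 10 terminal taxa: A, C, E, F, H, I, J, N, O, P.

10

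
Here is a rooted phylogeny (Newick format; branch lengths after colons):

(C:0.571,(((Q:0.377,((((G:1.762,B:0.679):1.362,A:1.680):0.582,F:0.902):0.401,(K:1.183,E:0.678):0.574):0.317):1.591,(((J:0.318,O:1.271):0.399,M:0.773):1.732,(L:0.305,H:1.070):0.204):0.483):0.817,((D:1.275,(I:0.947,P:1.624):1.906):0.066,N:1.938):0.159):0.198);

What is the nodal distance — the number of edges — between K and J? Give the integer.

8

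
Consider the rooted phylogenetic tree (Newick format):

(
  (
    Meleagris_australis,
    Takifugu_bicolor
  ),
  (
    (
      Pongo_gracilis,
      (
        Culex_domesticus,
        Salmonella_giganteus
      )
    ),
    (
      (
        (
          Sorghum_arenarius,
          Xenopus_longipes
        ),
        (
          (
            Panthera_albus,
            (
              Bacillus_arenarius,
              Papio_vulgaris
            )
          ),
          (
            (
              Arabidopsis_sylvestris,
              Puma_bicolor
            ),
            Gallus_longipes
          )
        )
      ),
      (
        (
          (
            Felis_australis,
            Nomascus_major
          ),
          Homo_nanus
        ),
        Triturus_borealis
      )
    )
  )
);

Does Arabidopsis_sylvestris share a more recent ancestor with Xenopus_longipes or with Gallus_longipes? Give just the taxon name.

Gallus_longipes

The MRCA of Arabidopsis_sylvestris and Gallus_longipes subtends ((Arabidopsis_sylvestris,Puma_bicolor),Gallus_longipes) (3 taxa).
The MRCA of Arabidopsis_sylvestris and Xenopus_longipes subtends ((Sorghum_arenarius,Xenopus_longipes),((Panthera_albus,(Bacillus_arenarius,Papio_vulgaris)),((Arabidopsis_sylvestris,Puma_bicolor),Gallus_longipes))) (8 taxa).
The first is nested inside the second, so Arabidopsis_sylvestris shares a more recent common ancestor with Gallus_longipes.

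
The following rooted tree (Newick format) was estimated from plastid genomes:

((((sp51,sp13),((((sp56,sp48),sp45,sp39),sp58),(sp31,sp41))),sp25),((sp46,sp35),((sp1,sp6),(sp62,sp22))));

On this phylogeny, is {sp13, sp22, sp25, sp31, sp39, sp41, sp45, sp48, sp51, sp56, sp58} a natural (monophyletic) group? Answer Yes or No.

No

The MRCA of the listed taxa is the root, so the smallest clade containing them is the whole tree.
That clade also contains sp1, sp35, sp46, sp6, sp62, which are not in the proposed group, so the group is not monophyletic.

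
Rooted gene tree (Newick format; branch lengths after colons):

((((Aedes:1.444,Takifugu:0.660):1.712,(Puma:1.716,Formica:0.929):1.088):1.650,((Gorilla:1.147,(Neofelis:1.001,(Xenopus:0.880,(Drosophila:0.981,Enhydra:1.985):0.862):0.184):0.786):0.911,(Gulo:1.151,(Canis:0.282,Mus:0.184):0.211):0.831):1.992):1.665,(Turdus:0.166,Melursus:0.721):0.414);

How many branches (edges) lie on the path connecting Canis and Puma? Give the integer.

7

The MRCA of Canis and Puma is the node subtending (((Aedes,Takifugu),(Puma,Formica)),((Gorilla,(Neofelis,(Xenopus,(Drosophila,Enhydra)))),(Gulo,(Canis,Mus)))).
From Canis up to that node: 4 branches. From Puma up to the same node: 3 branches. Total: 4 + 3 = 7.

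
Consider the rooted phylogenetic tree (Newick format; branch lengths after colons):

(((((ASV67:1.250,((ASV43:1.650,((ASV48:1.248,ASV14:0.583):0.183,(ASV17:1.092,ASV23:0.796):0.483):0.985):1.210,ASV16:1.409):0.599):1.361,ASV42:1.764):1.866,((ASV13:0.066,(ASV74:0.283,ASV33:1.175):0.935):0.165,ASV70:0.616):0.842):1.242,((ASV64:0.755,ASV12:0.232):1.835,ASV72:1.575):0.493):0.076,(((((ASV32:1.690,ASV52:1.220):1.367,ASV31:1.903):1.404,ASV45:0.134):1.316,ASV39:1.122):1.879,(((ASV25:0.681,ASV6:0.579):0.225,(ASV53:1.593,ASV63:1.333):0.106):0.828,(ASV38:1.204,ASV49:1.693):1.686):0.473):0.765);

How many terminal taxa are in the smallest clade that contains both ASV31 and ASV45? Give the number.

4

The MRCA of ASV31 and ASV45 is the node subtending (((ASV32,ASV52),ASV31),ASV45).
That clade contains 4 terminal taxa: ASV31, ASV32, ASV45, ASV52.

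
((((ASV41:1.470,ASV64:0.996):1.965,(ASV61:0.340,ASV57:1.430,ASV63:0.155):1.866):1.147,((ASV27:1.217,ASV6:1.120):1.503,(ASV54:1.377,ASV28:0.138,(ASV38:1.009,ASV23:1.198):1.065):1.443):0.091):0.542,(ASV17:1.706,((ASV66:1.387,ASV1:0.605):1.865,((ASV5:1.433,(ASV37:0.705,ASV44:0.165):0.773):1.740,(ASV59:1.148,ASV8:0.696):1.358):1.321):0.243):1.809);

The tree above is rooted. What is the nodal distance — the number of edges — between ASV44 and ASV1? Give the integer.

The MRCA of ASV44 and ASV1 is the node subtending ((ASV66,ASV1),((ASV5,(ASV37,ASV44)),(ASV59,ASV8))).
From ASV44 up to that node: 4 branches. From ASV1 up to the same node: 2 branches. Total: 4 + 2 = 6.

6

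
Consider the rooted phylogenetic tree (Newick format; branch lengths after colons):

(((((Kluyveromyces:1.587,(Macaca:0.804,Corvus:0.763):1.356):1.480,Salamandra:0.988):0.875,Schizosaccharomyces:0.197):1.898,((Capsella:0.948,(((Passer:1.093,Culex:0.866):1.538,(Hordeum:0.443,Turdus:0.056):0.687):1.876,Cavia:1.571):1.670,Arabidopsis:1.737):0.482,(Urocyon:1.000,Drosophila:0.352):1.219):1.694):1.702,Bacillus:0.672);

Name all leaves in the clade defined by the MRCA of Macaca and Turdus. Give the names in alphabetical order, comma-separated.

Tracing Macaca: it sits inside (Macaca,Corvus).
Tracing Turdus: it sits inside (Hordeum,Turdus).
The smallest clade enclosing both is ((((Kluyveromyces,(Macaca,Corvus)),Salamandra),Schizosaccharomyces),((Capsella,(((Passer,Culex),(Hordeum,Turdus)),Cavia),Arabidopsis),(Urocyon,Drosophila))); the answer is its 14 terminal taxa in alphabetical order.

Arabidopsis, Capsella, Cavia, Corvus, Culex, Drosophila, Hordeum, Kluyveromyces, Macaca, Passer, Salamandra, Schizosaccharomyces, Turdus, Urocyon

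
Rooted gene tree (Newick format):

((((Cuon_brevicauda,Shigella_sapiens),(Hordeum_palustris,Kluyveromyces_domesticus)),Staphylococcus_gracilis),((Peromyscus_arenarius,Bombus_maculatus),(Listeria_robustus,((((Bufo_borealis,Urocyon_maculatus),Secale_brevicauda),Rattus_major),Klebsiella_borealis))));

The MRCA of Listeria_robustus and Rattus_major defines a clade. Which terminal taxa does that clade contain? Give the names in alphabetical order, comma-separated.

Tracing Listeria_robustus: it sits inside (Listeria_robustus,((((Bufo_borealis,Urocyon_maculatus),Secale_brevicauda),Rattus_major),Klebsiella_borealis)).
Tracing Rattus_major: it sits inside (((Bufo_borealis,Urocyon_maculatus),Secale_brevicauda),Rattus_major).
The smallest clade enclosing both is (Listeria_robustus,((((Bufo_borealis,Urocyon_maculatus),Secale_brevicauda),Rattus_major),Klebsiella_borealis)); the answer is its 6 terminal taxa in alphabetical order.

Bufo_borealis, Klebsiella_borealis, Listeria_robustus, Rattus_major, Secale_brevicauda, Urocyon_maculatus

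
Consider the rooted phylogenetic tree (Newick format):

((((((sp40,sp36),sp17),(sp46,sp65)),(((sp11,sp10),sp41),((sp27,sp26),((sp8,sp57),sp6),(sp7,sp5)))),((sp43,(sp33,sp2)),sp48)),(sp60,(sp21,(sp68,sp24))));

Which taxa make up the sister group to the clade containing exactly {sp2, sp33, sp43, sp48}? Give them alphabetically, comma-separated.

The clade containing exactly {sp2, sp33, sp43, sp48} attaches to the tree at the node subtending (((((sp40,sp36),sp17),(sp46,sp65)),(((sp11,sp10),sp41),((sp27,sp26),((sp8,sp57),sp6),(sp7,sp5)))),((sp43,(sp33,sp2)),sp48)).
The other lineage descending from that same node — the sister group — is ((((sp40,sp36),sp17),(sp46,sp65)),(((sp11,sp10),sp41),((sp27,sp26),((sp8,sp57),sp6),(sp7,sp5)))); its 15 tips in alphabetical order are the answer.

sp10, sp11, sp17, sp26, sp27, sp36, sp40, sp41, sp46, sp5, sp57, sp6, sp65, sp7, sp8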